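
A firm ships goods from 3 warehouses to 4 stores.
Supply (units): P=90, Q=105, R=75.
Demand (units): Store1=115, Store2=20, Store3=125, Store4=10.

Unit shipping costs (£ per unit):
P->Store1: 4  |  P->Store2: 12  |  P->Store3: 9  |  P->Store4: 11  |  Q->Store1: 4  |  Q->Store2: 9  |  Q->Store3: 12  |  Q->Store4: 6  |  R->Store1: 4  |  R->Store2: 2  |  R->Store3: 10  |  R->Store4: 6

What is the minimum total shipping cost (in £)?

One minimum-cost allocation:
  P to Store3: 90 × £9 = £810
  Q to Store1: 95 × £4 = £380
  Q to Store4: 10 × £6 = £60
  R to Store1: 20 × £4 = £80
  R to Store2: 20 × £2 = £40
  R to Store3: 35 × £10 = £350
Total = 810 + 380 + 60 + 80 + 40 + 350 = £1720.

1720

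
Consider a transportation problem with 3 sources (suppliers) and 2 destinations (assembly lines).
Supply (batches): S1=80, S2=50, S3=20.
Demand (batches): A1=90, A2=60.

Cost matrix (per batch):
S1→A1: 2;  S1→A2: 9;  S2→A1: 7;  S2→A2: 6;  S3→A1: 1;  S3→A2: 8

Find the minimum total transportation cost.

An optimal shipping plan:
  S1→A1: 70 × 2 = 140
  S1→A2: 10 × 9 = 90
  S2→A2: 50 × 6 = 300
  S3→A1: 20 × 1 = 20
Total = 140 + 90 + 300 + 20 = 550.

550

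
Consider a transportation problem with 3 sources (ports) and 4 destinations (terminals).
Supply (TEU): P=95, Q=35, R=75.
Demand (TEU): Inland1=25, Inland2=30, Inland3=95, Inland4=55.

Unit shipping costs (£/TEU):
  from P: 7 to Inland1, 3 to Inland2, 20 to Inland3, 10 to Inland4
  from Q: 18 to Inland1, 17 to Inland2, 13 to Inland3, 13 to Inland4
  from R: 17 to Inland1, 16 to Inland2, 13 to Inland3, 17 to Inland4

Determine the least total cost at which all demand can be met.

A cheapest plan:
  P–Inland1: 25 TEU
  P–Inland2: 30 TEU
  P–Inland4: 40 TEU
  Q–Inland3: 20 TEU
  Q–Inland4: 15 TEU
  R–Inland3: 75 TEU
Total cost = £2095.

2095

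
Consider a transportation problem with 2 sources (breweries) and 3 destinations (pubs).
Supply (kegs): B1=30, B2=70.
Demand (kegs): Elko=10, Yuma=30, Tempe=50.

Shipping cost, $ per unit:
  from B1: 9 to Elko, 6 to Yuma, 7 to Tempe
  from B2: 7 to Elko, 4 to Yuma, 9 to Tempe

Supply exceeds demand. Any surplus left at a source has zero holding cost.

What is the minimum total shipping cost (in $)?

580

Optimal allocation:
  B1->Tempe: 30 × $7 = $210
  B2->Elko: 10 × $7 = $70
  B2->Yuma: 30 × $4 = $120
  B2->Tempe: 20 × $9 = $180
Total = 210 + 70 + 120 + 180 = $580.
(Supply check: B1 ships 30; B2 ships 60.)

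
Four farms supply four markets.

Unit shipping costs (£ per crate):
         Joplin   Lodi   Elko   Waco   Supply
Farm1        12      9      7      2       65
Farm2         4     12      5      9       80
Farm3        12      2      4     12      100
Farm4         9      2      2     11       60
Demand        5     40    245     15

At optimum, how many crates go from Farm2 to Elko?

The minimum-cost plan:
  Farm1→Elko: 50 × £7 = £350
  Farm1→Waco: 15 × £2 = £30
  Farm2→Joplin: 5 × £4 = £20
  Farm2→Elko: 75 × £5 = £375
  Farm3→Lodi: 40 × £2 = £80
  Farm3→Elko: 60 × £4 = £240
  Farm4→Elko: 60 × £2 = £120
Total cost = £1215.
So Farm2→Elko carries 75 crates.

75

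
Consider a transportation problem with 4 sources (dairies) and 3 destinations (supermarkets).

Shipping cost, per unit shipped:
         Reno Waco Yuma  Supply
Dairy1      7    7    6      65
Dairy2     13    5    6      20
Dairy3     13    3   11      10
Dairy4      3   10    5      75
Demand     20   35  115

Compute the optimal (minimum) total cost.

One minimum-cost allocation:
  Dairy1->Waco: 5 × 7 = 35
  Dairy1->Yuma: 60 × 6 = 360
  Dairy2->Waco: 20 × 5 = 100
  Dairy3->Waco: 10 × 3 = 30
  Dairy4->Reno: 20 × 3 = 60
  Dairy4->Yuma: 55 × 5 = 275
Total = 35 + 360 + 100 + 30 + 60 + 275 = 860.
(Supply check: Dairy1 ships 65; Dairy2 ships 20; Dairy3 ships 10; Dairy4 ships 75.)

860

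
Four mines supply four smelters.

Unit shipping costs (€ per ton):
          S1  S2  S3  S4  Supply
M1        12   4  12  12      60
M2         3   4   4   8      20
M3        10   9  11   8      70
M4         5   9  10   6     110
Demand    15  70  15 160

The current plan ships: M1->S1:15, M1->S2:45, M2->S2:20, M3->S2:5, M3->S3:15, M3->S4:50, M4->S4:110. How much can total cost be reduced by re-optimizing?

Current plan cost = 15·12 + 45·4 + 20·4 + 5·9 + 15·11 + 50·8 + 110·6 = €1710.
Optimal plan:
  M1–S2: 60 × €4 = €240
  M2–S2: 5 × €4 = €20
  M2–S3: 15 × €4 = €60
  M3–S2: 5 × €9 = €45
  M3–S4: 65 × €8 = €520
  M4–S1: 15 × €5 = €75
  M4–S4: 95 × €6 = €570
Optimal cost = €1530.
Saving = 1710 − 1530 = €180.

180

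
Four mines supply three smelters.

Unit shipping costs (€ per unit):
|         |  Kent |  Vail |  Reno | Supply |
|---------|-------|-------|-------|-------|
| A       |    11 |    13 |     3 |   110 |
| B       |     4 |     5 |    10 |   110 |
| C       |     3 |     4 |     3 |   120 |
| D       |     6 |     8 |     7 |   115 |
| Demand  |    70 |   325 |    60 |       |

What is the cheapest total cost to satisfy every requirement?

Optimal allocation:
  A->Vail: 50 × €13 = €650
  A->Reno: 60 × €3 = €180
  B->Vail: 110 × €5 = €550
  C->Vail: 120 × €4 = €480
  D->Kent: 70 × €6 = €420
  D->Vail: 45 × €8 = €360
Total = 650 + 180 + 550 + 480 + 420 + 360 = €2640.
(Supply check: A ships 110; B ships 110; C ships 120; D ships 115.)

2640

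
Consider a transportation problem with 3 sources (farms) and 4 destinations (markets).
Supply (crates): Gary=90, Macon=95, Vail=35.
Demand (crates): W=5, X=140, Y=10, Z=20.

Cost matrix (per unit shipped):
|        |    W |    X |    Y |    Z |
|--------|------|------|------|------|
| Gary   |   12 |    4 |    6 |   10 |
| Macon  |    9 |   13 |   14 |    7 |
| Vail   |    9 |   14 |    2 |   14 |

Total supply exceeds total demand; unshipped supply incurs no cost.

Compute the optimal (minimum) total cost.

1215

One minimum-cost allocation:
  Gary–X: 90 × 4 = 360
  Macon–W: 5 × 9 = 45
  Macon–X: 50 × 13 = 650
  Macon–Z: 20 × 7 = 140
  Vail–Y: 10 × 2 = 20
Total = 360 + 45 + 650 + 140 + 20 = 1215.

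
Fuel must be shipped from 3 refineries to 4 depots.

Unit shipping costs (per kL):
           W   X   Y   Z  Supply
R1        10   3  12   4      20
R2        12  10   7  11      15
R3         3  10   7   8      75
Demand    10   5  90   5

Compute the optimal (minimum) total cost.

745

Optimal allocation:
  R1 to X: 5 × 3 = 15
  R1 to Y: 10 × 12 = 120
  R1 to Z: 5 × 4 = 20
  R2 to Y: 15 × 7 = 105
  R3 to W: 10 × 3 = 30
  R3 to Y: 65 × 7 = 455
Total = 15 + 120 + 20 + 105 + 30 + 455 = 745.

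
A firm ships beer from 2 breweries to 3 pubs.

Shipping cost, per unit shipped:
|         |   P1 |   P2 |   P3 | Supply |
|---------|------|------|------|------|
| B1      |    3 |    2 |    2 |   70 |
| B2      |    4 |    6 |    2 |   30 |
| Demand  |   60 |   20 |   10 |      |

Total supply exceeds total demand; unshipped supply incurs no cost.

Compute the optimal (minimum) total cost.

250

Optimal allocation:
  B1 to P1: 50 × 3 = 150
  B1 to P2: 20 × 2 = 40
  B2 to P1: 10 × 4 = 40
  B2 to P3: 10 × 2 = 20
Total = 150 + 40 + 40 + 20 = 250.
(Supply check: B1 ships 70; B2 ships 20.)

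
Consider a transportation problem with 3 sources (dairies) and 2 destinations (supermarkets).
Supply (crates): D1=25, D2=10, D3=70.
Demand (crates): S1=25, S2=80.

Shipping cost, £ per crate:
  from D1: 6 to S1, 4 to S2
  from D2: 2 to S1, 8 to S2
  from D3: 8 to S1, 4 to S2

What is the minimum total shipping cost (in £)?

An optimal shipping plan:
  D1->S1: 15 × £6 = £90
  D1->S2: 10 × £4 = £40
  D2->S1: 10 × £2 = £20
  D3->S2: 70 × £4 = £280
Total = 90 + 40 + 20 + 280 = £430.
(Supply check: D1 ships 25; D2 ships 10; D3 ships 70.)

430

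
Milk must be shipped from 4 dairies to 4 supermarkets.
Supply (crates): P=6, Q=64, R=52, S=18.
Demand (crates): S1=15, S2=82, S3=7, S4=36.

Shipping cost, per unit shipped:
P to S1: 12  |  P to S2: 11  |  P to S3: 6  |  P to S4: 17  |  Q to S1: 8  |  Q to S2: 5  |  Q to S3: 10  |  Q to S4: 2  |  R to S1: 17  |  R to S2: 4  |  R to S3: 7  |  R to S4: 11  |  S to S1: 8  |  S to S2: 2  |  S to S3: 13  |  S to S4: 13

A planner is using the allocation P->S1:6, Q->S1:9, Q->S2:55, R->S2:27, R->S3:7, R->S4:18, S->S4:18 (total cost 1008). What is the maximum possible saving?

468

Current plan cost = 6·12 + 9·8 + 55·5 + 27·4 + 7·7 + 18·11 + 18·13 = 1008.
Optimal plan:
  P->S3: 6 × 6 = 36
  Q->S1: 15 × 8 = 120
  Q->S2: 13 × 5 = 65
  Q->S4: 36 × 2 = 72
  R->S2: 51 × 4 = 204
  R->S3: 1 × 7 = 7
  S->S2: 18 × 2 = 36
Optimal cost = 540.
Saving = 1008 − 540 = 468.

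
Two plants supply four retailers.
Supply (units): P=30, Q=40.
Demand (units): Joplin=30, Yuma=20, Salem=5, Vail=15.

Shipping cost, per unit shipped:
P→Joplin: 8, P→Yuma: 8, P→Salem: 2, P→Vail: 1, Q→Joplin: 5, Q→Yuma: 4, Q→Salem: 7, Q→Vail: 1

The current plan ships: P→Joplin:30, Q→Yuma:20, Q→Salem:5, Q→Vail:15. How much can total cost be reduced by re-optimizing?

85

Current plan cost = 30·8 + 20·4 + 5·7 + 15·1 = 370.
Optimal plan:
  P→Joplin: 10 × 8 = 80
  P→Salem: 5 × 2 = 10
  P→Vail: 15 × 1 = 15
  Q→Joplin: 20 × 5 = 100
  Q→Yuma: 20 × 4 = 80
Optimal cost = 285.
Saving = 370 − 285 = 85.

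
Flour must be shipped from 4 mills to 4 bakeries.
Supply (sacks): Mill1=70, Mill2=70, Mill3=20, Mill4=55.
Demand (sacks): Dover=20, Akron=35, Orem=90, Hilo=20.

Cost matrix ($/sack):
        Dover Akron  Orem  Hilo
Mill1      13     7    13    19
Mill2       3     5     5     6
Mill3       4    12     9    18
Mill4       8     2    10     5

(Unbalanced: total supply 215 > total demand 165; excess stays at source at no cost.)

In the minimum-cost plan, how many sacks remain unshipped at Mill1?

An optimal plan:
  Mill1→Orem: 20 × $13 = $260
  Mill2→Orem: 70 × $5 = $350
  Mill3→Dover: 20 × $4 = $80
  Mill4→Akron: 35 × $2 = $70
  Mill4→Hilo: 20 × $5 = $100
Total cost = $860.
Mill1 ships 20 of its 70, leaving 50.

50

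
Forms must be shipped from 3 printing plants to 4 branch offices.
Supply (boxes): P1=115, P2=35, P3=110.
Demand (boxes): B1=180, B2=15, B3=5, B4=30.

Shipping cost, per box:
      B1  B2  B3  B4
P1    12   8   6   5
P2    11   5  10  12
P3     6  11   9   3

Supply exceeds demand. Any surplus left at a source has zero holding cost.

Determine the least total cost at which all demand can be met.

A cheapest plan:
  P1 to B1: 50 × 12 = 600
  P1 to B3: 5 × 6 = 30
  P1 to B4: 30 × 5 = 150
  P2 to B1: 20 × 11 = 220
  P2 to B2: 15 × 5 = 75
  P3 to B1: 110 × 6 = 660
Total = 600 + 30 + 150 + 220 + 75 + 660 = 1735.

1735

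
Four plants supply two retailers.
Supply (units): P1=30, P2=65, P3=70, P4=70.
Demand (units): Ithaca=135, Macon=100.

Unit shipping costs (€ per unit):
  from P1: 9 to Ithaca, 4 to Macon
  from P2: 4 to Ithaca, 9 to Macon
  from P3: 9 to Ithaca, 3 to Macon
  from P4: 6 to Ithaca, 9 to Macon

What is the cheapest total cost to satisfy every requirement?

An optimal shipping plan:
  P1 to Macon: 30 × €4 = €120
  P2 to Ithaca: 65 × €4 = €260
  P3 to Macon: 70 × €3 = €210
  P4 to Ithaca: 70 × €6 = €420
Total = 120 + 260 + 210 + 420 = €1010.
(Supply check: P1 ships 30; P2 ships 65; P3 ships 70; P4 ships 70.)

1010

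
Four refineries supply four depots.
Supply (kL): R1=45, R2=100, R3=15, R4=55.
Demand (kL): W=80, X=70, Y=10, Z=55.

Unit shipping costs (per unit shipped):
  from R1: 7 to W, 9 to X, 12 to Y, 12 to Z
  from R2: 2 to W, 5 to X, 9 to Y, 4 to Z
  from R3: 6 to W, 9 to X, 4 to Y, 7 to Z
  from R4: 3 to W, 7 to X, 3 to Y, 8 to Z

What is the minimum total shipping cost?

1020

A cheapest plan:
  R1->X: 45 × 9 = 405
  R2->W: 25 × 2 = 50
  R2->X: 25 × 5 = 125
  R2->Z: 50 × 4 = 200
  R3->Y: 10 × 4 = 40
  R3->Z: 5 × 7 = 35
  R4->W: 55 × 3 = 165
Total = 405 + 50 + 125 + 200 + 40 + 35 + 165 = 1020.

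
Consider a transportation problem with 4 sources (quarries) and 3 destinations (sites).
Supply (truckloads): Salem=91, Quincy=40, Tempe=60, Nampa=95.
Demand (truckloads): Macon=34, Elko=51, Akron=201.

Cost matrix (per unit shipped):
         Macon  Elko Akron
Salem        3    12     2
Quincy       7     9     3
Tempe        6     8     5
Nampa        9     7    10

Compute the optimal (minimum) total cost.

1365

An optimal shipping plan:
  Salem→Akron: 91 × 2 = 182
  Quincy→Akron: 40 × 3 = 120
  Tempe→Akron: 60 × 5 = 300
  Nampa→Macon: 34 × 9 = 306
  Nampa→Elko: 51 × 7 = 357
  Nampa→Akron: 10 × 10 = 100
Total = 182 + 120 + 300 + 306 + 357 + 100 = 1365.
(Supply check: Salem ships 91; Quincy ships 40; Tempe ships 60; Nampa ships 95.)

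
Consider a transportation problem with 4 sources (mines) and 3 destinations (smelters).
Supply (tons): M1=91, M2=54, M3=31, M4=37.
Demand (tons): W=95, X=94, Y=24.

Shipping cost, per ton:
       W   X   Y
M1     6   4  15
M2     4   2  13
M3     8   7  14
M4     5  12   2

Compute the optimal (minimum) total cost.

935

An optimal shipping plan:
  M1 to X: 91 × 4 = 364
  M2 to W: 51 × 4 = 204
  M2 to X: 3 × 2 = 6
  M3 to W: 31 × 8 = 248
  M4 to W: 13 × 5 = 65
  M4 to Y: 24 × 2 = 48
Total = 364 + 204 + 6 + 248 + 65 + 48 = 935.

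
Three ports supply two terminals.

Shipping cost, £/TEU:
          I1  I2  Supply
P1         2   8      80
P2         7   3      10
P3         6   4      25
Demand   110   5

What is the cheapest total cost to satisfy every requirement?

A cheapest plan:
  P1->I1: 80 TEU
  P2->I1: 5 TEU
  P2->I2: 5 TEU
  P3->I1: 25 TEU
Total cost = £360.

360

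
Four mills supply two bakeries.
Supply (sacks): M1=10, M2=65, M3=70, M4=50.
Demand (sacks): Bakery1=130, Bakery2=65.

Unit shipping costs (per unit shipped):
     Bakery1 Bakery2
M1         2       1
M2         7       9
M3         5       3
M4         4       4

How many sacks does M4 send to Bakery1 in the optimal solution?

Optimal shipments:
  M1 to Bakery1: 10 × 2 = 20
  M2 to Bakery1: 65 × 7 = 455
  M3 to Bakery1: 5 × 5 = 25
  M3 to Bakery2: 65 × 3 = 195
  M4 to Bakery1: 50 × 4 = 200
Total cost = 895.
So M4→Bakery1 carries 50 sacks.

50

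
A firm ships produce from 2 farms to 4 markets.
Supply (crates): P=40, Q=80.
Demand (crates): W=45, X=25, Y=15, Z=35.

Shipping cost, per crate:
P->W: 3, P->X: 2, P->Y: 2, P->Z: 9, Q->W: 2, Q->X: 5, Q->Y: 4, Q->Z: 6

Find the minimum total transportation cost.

380

A cheapest plan:
  P–X: 25 × 2 = 50
  P–Y: 15 × 2 = 30
  Q–W: 45 × 2 = 90
  Q–Z: 35 × 6 = 210
Total = 50 + 30 + 90 + 210 = 380.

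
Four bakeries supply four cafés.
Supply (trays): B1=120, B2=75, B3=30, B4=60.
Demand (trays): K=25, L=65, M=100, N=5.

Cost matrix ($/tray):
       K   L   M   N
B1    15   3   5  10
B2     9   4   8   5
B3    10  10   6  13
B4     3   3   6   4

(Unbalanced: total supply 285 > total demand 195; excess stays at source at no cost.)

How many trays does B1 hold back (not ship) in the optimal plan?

0

An optimal plan:
  B1–L: 35 trays
  B1–M: 85 trays
  B3–M: 15 trays
  B4–K: 25 trays
  B4–L: 30 trays
  B4–N: 5 trays
Total cost = $805.
B1 ships 120 of its 120, leaving 0.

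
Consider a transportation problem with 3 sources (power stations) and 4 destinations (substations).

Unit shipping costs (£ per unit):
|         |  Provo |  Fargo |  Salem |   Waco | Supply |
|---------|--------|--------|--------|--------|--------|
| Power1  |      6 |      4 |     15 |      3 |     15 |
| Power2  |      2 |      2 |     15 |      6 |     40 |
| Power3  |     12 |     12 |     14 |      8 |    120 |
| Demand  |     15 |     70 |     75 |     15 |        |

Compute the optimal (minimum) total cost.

An optimal shipping plan:
  Power1–Fargo: 15 × £4 = £60
  Power2–Fargo: 40 × £2 = £80
  Power3–Provo: 15 × £12 = £180
  Power3–Fargo: 15 × £12 = £180
  Power3–Salem: 75 × £14 = £1050
  Power3–Waco: 15 × £8 = £120
Total = 60 + 80 + 180 + 180 + 1050 + 120 = £1670.
(Supply check: Power1 ships 15; Power2 ships 40; Power3 ships 120.)

1670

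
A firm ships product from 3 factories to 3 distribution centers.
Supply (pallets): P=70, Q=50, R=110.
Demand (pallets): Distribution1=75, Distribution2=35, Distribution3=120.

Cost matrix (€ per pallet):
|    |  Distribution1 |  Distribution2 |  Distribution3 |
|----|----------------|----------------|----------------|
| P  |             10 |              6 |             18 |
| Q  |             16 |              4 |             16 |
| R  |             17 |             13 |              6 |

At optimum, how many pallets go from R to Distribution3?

110

Optimal shipments:
  P to Distribution1: 70 pallets
  Q to Distribution1: 5 pallets
  Q to Distribution2: 35 pallets
  Q to Distribution3: 10 pallets
  R to Distribution3: 110 pallets
Total cost = €1740.
So R→Distribution3 carries 110 pallets.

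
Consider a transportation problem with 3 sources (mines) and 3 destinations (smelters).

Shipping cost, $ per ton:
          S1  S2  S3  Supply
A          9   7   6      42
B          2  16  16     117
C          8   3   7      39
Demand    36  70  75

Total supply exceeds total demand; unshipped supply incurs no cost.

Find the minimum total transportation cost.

Optimal allocation:
  A–S3: 42 tons
  B–S1: 36 tons
  B–S2: 31 tons
  B–S3: 33 tons
  C–S2: 39 tons
Total cost = $1465.
(Supply check: A ships 42; B ships 100; C ships 39.)

1465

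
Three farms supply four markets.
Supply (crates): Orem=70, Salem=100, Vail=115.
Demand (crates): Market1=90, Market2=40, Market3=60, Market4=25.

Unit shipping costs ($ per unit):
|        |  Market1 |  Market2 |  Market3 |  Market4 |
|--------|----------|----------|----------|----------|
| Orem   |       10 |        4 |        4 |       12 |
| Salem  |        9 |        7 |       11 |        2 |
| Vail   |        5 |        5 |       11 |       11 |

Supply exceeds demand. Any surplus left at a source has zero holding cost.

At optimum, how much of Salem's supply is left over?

70

An optimal plan:
  Orem to Market2: 10 crates
  Orem to Market3: 60 crates
  Salem to Market2: 5 crates
  Salem to Market4: 25 crates
  Vail to Market1: 90 crates
  Vail to Market2: 25 crates
Total cost = $940.
Salem ships 30 of its 100, leaving 70.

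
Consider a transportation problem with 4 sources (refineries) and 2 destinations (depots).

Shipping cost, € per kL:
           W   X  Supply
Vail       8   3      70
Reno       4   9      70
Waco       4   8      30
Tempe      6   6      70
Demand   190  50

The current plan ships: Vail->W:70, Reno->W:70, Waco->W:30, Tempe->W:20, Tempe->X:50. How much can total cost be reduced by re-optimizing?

250

Current plan cost = 70·8 + 70·4 + 30·4 + 20·6 + 50·6 = €1380.
Optimal plan:
  Vail to W: 20 kL
  Vail to X: 50 kL
  Reno to W: 70 kL
  Waco to W: 30 kL
  Tempe to W: 70 kL
Optimal cost = €1130.
Saving = 1380 − 1130 = €250.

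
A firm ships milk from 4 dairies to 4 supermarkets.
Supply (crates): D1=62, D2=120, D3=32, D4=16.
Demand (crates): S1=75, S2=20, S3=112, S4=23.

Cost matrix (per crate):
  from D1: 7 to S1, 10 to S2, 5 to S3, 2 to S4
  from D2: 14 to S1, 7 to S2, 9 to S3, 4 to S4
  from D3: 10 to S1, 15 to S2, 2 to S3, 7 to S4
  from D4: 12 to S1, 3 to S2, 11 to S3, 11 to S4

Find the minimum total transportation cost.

An optimal shipping plan:
  D1 to S1: 62 × 7 = 434
  D2 to S1: 13 × 14 = 182
  D2 to S2: 4 × 7 = 28
  D2 to S3: 80 × 9 = 720
  D2 to S4: 23 × 4 = 92
  D3 to S3: 32 × 2 = 64
  D4 to S2: 16 × 3 = 48
Total = 434 + 182 + 28 + 720 + 92 + 64 + 48 = 1568.

1568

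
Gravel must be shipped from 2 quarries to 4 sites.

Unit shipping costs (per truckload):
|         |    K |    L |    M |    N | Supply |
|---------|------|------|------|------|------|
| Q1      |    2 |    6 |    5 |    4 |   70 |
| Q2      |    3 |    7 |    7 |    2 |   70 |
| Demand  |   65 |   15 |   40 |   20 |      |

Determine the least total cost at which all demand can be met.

An optimal shipping plan:
  Q1–K: 30 × 2 = 60
  Q1–M: 40 × 5 = 200
  Q2–K: 35 × 3 = 105
  Q2–L: 15 × 7 = 105
  Q2–N: 20 × 2 = 40
Total = 60 + 200 + 105 + 105 + 40 = 510.

510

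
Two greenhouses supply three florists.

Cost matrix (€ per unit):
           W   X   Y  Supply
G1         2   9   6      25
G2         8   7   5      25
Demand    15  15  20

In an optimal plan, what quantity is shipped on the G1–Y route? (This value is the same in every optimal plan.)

10

Optimal shipments:
  G1 to W: 15 × €2 = €30
  G1 to Y: 10 × €6 = €60
  G2 to X: 15 × €7 = €105
  G2 to Y: 10 × €5 = €50
Total cost = €245.
So G1→Y carries 10 bunches.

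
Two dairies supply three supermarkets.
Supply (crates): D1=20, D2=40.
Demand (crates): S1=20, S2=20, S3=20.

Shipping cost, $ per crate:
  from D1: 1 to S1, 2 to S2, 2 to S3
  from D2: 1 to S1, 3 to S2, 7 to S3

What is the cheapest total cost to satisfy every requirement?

120

An optimal shipping plan:
  D1→S3: 20 × $2 = $40
  D2→S1: 20 × $1 = $20
  D2→S2: 20 × $3 = $60
Total = 40 + 20 + 60 = $120.
(Supply check: D1 ships 20; D2 ships 40.)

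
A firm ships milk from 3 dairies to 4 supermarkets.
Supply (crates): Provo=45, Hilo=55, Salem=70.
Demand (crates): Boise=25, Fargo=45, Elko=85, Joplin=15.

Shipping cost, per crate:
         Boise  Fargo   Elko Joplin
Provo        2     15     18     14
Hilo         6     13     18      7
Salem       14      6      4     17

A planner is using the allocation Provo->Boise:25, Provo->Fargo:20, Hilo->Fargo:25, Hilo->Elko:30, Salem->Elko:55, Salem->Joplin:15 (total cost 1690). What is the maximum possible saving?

Current plan cost = 25·2 + 20·15 + 25·13 + 30·18 + 55·4 + 15·17 = 1690.
Optimal plan:
  Provo to Boise: 25 crates
  Provo to Fargo: 5 crates
  Provo to Elko: 15 crates
  Hilo to Fargo: 40 crates
  Hilo to Joplin: 15 crates
  Salem to Elko: 70 crates
Optimal cost = 1300.
Saving = 1690 − 1300 = 390.

390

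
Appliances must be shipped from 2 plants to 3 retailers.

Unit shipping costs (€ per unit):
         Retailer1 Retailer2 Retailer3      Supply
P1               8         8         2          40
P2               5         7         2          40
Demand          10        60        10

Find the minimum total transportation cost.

520

One minimum-cost allocation:
  P1->Retailer2: 30 × €8 = €240
  P1->Retailer3: 10 × €2 = €20
  P2->Retailer1: 10 × €5 = €50
  P2->Retailer2: 30 × €7 = €210
Total = 240 + 20 + 50 + 210 = €520.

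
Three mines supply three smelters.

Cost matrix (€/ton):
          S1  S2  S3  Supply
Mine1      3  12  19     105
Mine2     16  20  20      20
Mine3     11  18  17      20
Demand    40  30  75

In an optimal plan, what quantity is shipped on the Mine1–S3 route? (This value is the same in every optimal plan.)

Solving gives:
  Mine1–S1: 40 × €3 = €120
  Mine1–S2: 30 × €12 = €360
  Mine1–S3: 35 × €19 = €665
  Mine2–S3: 20 × €20 = €400
  Mine3–S3: 20 × €17 = €340
Total cost = €1885.
So Mine1→S3 carries 35 tons.

35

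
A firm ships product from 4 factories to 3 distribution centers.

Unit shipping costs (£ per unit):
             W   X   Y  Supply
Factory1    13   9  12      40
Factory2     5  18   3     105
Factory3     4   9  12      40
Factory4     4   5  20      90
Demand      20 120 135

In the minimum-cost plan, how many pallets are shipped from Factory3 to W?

The minimum-cost plan:
  Factory1 to X: 30 × £9 = £270
  Factory1 to Y: 10 × £12 = £120
  Factory2 to Y: 105 × £3 = £315
  Factory3 to W: 20 × £4 = £80
  Factory3 to Y: 20 × £12 = £240
  Factory4 to X: 90 × £5 = £450
Total cost = £1475.
So Factory3→W carries 20 pallets.

20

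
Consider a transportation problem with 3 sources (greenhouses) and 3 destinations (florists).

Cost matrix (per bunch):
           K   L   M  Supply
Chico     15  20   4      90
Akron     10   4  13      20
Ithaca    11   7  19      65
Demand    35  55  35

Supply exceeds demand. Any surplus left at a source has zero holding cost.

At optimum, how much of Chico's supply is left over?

Minimum-cost shipments:
  Chico to K: 5 × 15 = 75
  Chico to M: 35 × 4 = 140
  Akron to L: 20 × 4 = 80
  Ithaca to K: 30 × 11 = 330
  Ithaca to L: 35 × 7 = 245
Total cost = 870.
Chico ships 40 of its 90, leaving 50.

50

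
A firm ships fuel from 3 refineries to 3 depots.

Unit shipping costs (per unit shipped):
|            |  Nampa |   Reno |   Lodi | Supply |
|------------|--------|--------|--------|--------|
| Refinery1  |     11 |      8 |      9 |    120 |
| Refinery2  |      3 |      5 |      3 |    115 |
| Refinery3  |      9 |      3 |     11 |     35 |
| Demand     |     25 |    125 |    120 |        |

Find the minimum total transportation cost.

1440

One minimum-cost allocation:
  Refinery1->Reno: 90 × 8 = 720
  Refinery1->Lodi: 30 × 9 = 270
  Refinery2->Nampa: 25 × 3 = 75
  Refinery2->Lodi: 90 × 3 = 270
  Refinery3->Reno: 35 × 3 = 105
Total = 720 + 270 + 75 + 270 + 105 = 1440.
(Supply check: Refinery1 ships 120; Refinery2 ships 115; Refinery3 ships 35.)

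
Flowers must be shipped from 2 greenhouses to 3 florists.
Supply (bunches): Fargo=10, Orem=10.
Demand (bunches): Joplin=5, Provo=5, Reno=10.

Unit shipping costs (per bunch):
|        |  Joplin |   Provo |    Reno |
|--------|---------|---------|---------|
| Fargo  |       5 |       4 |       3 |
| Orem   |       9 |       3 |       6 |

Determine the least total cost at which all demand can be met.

An optimal shipping plan:
  Fargo–Joplin: 5 × 5 = 25
  Fargo–Reno: 5 × 3 = 15
  Orem–Provo: 5 × 3 = 15
  Orem–Reno: 5 × 6 = 30
Total = 25 + 15 + 15 + 30 = 85.

85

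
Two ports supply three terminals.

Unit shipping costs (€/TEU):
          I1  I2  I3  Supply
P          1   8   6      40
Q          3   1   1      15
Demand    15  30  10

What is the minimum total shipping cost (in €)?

One minimum-cost allocation:
  P to I1: 15 TEU
  P to I2: 15 TEU
  P to I3: 10 TEU
  Q to I2: 15 TEU
Total cost = €210.

210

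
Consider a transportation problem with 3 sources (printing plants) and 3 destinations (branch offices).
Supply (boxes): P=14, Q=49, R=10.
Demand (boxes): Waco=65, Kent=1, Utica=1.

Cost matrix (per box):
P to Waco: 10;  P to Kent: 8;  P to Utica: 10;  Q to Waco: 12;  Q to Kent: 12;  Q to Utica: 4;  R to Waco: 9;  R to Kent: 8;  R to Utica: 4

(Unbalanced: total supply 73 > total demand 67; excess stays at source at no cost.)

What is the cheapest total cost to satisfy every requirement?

736

An optimal shipping plan:
  P–Waco: 13 × 10 = 130
  P–Kent: 1 × 8 = 8
  Q–Waco: 42 × 12 = 504
  Q–Utica: 1 × 4 = 4
  R–Waco: 10 × 9 = 90
Total = 130 + 8 + 504 + 4 + 90 = 736.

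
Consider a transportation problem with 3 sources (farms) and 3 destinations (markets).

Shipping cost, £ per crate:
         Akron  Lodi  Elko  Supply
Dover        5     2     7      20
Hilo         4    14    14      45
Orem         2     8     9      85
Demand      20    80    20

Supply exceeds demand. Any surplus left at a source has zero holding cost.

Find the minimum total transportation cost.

770

One minimum-cost allocation:
  Dover–Lodi: 20 crates
  Hilo–Akron: 15 crates
  Orem–Akron: 5 crates
  Orem–Lodi: 60 crates
  Orem–Elko: 20 crates
Total cost = £770.
(Supply check: Dover ships 20; Hilo ships 15; Orem ships 85.)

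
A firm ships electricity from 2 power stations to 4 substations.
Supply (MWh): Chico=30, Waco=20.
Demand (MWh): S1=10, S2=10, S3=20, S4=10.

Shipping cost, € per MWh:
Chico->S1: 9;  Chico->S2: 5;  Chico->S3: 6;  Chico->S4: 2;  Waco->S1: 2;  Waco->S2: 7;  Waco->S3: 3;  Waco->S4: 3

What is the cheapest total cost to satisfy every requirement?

One minimum-cost allocation:
  Chico–S2: 10 × €5 = €50
  Chico–S3: 10 × €6 = €60
  Chico–S4: 10 × €2 = €20
  Waco–S1: 10 × €2 = €20
  Waco–S3: 10 × €3 = €30
Total = 50 + 60 + 20 + 20 + 30 = €180.

180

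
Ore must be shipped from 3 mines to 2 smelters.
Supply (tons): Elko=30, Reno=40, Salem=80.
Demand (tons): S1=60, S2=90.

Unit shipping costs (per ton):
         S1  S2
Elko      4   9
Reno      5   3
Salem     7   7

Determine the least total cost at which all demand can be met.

800

Optimal allocation:
  Elko to S1: 30 × 4 = 120
  Reno to S2: 40 × 3 = 120
  Salem to S1: 30 × 7 = 210
  Salem to S2: 50 × 7 = 350
Total = 120 + 120 + 210 + 350 = 800.
(Supply check: Elko ships 30; Reno ships 40; Salem ships 80.)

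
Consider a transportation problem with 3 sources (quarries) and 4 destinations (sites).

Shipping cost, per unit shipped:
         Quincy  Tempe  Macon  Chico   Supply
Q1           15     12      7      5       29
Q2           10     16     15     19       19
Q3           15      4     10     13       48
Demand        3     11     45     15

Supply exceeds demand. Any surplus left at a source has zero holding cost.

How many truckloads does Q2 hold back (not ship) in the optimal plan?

An optimal plan:
  Q1→Macon: 14 × 7 = 98
  Q1→Chico: 15 × 5 = 75
  Q2→Quincy: 3 × 10 = 30
  Q3→Tempe: 11 × 4 = 44
  Q3→Macon: 31 × 10 = 310
Total cost = 557.
Q2 ships 3 of its 19, leaving 16.

16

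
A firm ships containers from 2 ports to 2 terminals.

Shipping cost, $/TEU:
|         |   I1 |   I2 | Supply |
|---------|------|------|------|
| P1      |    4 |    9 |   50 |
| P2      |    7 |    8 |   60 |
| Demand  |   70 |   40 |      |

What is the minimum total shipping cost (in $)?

660

Optimal allocation:
  P1→I1: 50 × $4 = $200
  P2→I1: 20 × $7 = $140
  P2→I2: 40 × $8 = $320
Total = 200 + 140 + 320 = $660.
(Supply check: P1 ships 50; P2 ships 60.)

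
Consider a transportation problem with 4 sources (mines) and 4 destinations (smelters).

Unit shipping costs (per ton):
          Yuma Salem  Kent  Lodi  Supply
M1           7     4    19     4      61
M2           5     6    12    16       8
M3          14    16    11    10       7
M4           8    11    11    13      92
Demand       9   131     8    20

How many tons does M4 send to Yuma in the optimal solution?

9

Optimal shipments:
  M1 to Salem: 48 × 4 = 192
  M1 to Lodi: 13 × 4 = 52
  M2 to Salem: 8 × 6 = 48
  M3 to Lodi: 7 × 10 = 70
  M4 to Yuma: 9 × 8 = 72
  M4 to Salem: 75 × 11 = 825
  M4 to Kent: 8 × 11 = 88
Total cost = 1347.
So M4→Yuma carries 9 tons.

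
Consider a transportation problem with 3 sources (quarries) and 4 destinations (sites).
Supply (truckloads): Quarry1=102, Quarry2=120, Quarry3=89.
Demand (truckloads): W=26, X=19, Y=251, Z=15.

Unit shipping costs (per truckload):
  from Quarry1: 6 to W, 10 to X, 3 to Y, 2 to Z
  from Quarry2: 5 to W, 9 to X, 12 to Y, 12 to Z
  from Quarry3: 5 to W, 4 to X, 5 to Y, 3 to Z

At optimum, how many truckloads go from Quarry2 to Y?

The minimum-cost plan:
  Quarry1→Y: 102 × 3 = 306
  Quarry2→W: 26 × 5 = 130
  Quarry2→X: 19 × 9 = 171
  Quarry2→Y: 75 × 12 = 900
  Quarry3→Y: 74 × 5 = 370
  Quarry3→Z: 15 × 3 = 45
Total cost = 1922.
So Quarry2→Y carries 75 truckloads.

75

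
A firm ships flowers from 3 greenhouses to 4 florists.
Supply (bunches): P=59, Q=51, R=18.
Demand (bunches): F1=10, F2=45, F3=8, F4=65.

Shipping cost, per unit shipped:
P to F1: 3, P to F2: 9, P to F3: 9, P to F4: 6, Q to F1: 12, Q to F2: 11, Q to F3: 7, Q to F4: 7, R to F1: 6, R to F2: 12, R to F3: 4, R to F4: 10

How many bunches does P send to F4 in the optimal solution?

14

Solving gives:
  P->F2: 45 bunches
  P->F4: 14 bunches
  Q->F4: 51 bunches
  R->F1: 10 bunches
  R->F3: 8 bunches
Total cost = 938.
So P→F4 carries 14 bunches.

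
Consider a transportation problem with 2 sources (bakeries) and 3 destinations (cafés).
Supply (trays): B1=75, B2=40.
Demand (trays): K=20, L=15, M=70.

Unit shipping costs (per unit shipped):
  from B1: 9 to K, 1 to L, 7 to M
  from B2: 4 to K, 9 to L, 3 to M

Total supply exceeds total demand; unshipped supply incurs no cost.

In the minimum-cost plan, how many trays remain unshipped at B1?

10

An optimal plan:
  B1 to L: 15 trays
  B1 to M: 50 trays
  B2 to K: 20 trays
  B2 to M: 20 trays
Total cost = 505.
B1 ships 65 of its 75, leaving 10.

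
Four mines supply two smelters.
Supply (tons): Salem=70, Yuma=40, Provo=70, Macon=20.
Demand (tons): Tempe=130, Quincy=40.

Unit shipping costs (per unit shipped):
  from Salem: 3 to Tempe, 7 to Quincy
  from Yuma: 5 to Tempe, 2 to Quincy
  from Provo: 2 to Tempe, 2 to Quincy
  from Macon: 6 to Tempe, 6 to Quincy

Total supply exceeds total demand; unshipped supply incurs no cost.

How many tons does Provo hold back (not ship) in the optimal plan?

Minimum-cost shipments:
  Salem->Tempe: 60 × 3 = 180
  Yuma->Quincy: 40 × 2 = 80
  Provo->Tempe: 70 × 2 = 140
Total cost = 400.
Provo ships 70 of its 70, leaving 0.

0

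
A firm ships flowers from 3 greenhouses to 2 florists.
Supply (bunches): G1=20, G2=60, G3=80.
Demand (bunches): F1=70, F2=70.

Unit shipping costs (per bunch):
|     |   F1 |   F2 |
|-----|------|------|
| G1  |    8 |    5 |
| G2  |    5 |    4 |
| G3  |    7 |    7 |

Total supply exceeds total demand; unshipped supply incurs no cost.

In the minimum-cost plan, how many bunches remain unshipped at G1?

Minimum-cost shipments:
  G1 to F2: 20 × 5 = 100
  G2 to F1: 10 × 5 = 50
  G2 to F2: 50 × 4 = 200
  G3 to F1: 60 × 7 = 420
Total cost = 770.
G1 ships 20 of its 20, leaving 0.

0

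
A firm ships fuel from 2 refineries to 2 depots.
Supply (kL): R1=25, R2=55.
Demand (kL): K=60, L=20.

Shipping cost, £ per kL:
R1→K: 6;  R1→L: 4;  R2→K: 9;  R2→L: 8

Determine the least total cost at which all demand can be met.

605

A cheapest plan:
  R1→K: 5 × £6 = £30
  R1→L: 20 × £4 = £80
  R2→K: 55 × £9 = £495
Total = 30 + 80 + 495 = £605.
(Supply check: R1 ships 25; R2 ships 55.)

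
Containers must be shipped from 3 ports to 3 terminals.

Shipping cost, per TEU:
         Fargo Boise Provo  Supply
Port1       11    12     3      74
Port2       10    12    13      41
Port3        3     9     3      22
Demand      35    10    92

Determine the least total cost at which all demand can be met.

One minimum-cost allocation:
  Port1->Provo: 74 × 3 = 222
  Port2->Fargo: 31 × 10 = 310
  Port2->Boise: 10 × 12 = 120
  Port3->Fargo: 4 × 3 = 12
  Port3->Provo: 18 × 3 = 54
Total = 222 + 310 + 120 + 12 + 54 = 718.
(Supply check: Port1 ships 74; Port2 ships 41; Port3 ships 22.)

718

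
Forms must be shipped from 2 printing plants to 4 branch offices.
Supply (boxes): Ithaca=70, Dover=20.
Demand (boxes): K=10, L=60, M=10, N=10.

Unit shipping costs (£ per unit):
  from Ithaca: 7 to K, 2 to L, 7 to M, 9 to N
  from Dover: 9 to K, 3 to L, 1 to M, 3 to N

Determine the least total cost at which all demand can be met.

A cheapest plan:
  Ithaca->K: 10 × £7 = £70
  Ithaca->L: 60 × £2 = £120
  Dover->M: 10 × £1 = £10
  Dover->N: 10 × £3 = £30
Total = 70 + 120 + 10 + 30 = £230.

230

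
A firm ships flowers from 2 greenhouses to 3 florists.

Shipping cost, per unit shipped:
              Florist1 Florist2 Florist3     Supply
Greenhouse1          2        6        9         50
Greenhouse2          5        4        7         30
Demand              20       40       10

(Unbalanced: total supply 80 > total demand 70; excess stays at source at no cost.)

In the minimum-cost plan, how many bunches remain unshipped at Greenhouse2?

Minimum-cost shipments:
  Greenhouse1->Florist1: 20 × 2 = 40
  Greenhouse1->Florist2: 10 × 6 = 60
  Greenhouse1->Florist3: 10 × 9 = 90
  Greenhouse2->Florist2: 30 × 4 = 120
Total cost = 310.
Greenhouse2 ships 30 of its 30, leaving 0.

0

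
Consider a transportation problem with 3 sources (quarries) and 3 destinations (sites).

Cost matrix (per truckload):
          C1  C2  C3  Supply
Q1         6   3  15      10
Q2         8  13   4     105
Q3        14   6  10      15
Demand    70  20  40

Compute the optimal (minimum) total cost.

815

Optimal allocation:
  Q1–C1: 5 × 6 = 30
  Q1–C2: 5 × 3 = 15
  Q2–C1: 65 × 8 = 520
  Q2–C3: 40 × 4 = 160
  Q3–C2: 15 × 6 = 90
Total = 30 + 15 + 520 + 160 + 90 = 815.
(Supply check: Q1 ships 10; Q2 ships 105; Q3 ships 15.)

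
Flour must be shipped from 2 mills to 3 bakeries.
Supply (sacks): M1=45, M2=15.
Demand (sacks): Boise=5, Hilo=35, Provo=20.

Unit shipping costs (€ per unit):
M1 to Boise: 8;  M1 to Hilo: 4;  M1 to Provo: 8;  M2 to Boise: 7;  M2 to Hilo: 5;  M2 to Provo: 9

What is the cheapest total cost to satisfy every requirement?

345

Optimal allocation:
  M1→Hilo: 25 × €4 = €100
  M1→Provo: 20 × €8 = €160
  M2→Boise: 5 × €7 = €35
  M2→Hilo: 10 × €5 = €50
Total = 100 + 160 + 35 + 50 = €345.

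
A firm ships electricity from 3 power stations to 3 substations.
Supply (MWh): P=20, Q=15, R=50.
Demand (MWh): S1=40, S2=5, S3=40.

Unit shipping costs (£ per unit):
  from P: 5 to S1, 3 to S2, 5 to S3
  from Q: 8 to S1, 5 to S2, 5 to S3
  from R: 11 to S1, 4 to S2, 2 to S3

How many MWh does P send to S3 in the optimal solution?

Solving gives:
  P→S1: 20 × £5 = £100
  Q→S1: 15 × £8 = £120
  R→S1: 5 × £11 = £55
  R→S2: 5 × £4 = £20
  R→S3: 40 × £2 = £80
Total cost = £375.
The route P→S3 is not used.

0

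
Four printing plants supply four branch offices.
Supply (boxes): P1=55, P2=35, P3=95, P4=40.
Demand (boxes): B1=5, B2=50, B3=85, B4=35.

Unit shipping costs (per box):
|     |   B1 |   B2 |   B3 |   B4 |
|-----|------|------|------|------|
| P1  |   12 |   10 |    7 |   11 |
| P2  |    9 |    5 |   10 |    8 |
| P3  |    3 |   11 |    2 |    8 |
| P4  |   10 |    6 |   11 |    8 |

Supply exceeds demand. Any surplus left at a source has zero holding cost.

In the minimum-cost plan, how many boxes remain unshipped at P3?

An optimal plan:
  P1→B4: 5 × 11 = 55
  P2→B2: 35 × 5 = 175
  P3→B1: 5 × 3 = 15
  P3→B3: 85 × 2 = 170
  P3→B4: 5 × 8 = 40
  P4→B2: 15 × 6 = 90
  P4→B4: 25 × 8 = 200
Total cost = 745.
P3 ships 95 of its 95, leaving 0.

0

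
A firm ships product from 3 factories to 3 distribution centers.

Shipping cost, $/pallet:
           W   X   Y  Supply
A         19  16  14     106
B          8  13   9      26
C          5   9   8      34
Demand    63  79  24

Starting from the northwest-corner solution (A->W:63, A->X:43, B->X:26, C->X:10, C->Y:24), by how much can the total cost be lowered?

Current plan cost = 63·19 + 43·16 + 26·13 + 10·9 + 24·8 = $2505.
Optimal plan:
  A->W: 3 × $19 = $57
  A->X: 79 × $16 = $1264
  A->Y: 24 × $14 = $336
  B->W: 26 × $8 = $208
  C->W: 34 × $5 = $170
Optimal cost = $2035.
Saving = 2505 − 2035 = $470.

470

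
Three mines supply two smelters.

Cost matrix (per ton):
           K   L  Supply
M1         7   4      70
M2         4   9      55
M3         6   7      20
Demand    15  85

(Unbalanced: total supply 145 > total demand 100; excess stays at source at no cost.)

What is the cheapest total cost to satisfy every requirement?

445

A cheapest plan:
  M1->L: 70 tons
  M2->K: 15 tons
  M3->L: 15 tons
Total cost = 445.
(Supply check: M1 ships 70; M2 ships 15; M3 ships 15.)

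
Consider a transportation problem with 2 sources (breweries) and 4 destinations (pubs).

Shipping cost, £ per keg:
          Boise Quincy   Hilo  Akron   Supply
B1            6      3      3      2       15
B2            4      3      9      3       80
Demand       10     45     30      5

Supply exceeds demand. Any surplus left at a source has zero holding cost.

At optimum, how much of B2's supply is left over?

Minimum-cost shipments:
  B1→Hilo: 15 × £3 = £45
  B2→Boise: 10 × £4 = £40
  B2→Quincy: 45 × £3 = £135
  B2→Hilo: 15 × £9 = £135
  B2→Akron: 5 × £3 = £15
Total cost = £370.
B2 ships 75 of its 80, leaving 5.

5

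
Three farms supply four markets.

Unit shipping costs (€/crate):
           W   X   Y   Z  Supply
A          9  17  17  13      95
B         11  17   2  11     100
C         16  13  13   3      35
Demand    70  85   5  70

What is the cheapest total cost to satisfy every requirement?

One minimum-cost allocation:
  A to W: 70 × €9 = €630
  A to X: 25 × €17 = €425
  B to X: 60 × €17 = €1020
  B to Y: 5 × €2 = €10
  B to Z: 35 × €11 = €385
  C to Z: 35 × €3 = €105
Total = 630 + 425 + 1020 + 10 + 385 + 105 = €2575.
(Supply check: A ships 95; B ships 100; C ships 35.)

2575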